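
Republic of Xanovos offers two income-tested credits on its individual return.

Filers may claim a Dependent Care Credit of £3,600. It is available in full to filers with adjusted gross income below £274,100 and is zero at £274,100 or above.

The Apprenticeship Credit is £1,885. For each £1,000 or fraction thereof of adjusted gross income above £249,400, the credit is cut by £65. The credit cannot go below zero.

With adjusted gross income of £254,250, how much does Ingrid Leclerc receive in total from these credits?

£5,160

Dependent Care Credit: £254,250 is below the £274,100 cutoff, so the full £3,600 applies.
Apprenticeship Credit: income exceeds £249,400 by £4,850, which is 5 full-or-partial £1,000 increments; reduction = 5 × £65 = £325, leaving £1,560.
Total: £3,600 + £1,560 = £5,160.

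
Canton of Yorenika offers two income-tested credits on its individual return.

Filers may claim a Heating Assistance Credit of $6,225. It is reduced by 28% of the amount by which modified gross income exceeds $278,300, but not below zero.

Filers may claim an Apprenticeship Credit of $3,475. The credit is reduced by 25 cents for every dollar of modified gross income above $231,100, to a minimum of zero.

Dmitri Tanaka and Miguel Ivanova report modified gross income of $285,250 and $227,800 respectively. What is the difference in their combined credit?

Dmitri ($285,250): Heating Assistance Credit: 28% of the $6,950 excess over $278,300 is $1,946; credit = $6,225 − $1,946 = $4,279. Apprenticeship Credit: 25% of the $54,150 excess over $231,100 is $13,537.50 ≥ base, so the credit is $0. total $4,279 + $0 = $4,279
Miguel ($227,800): Heating Assistance Credit: $227,800 is at or below the $278,300 threshold, so the full $6,225 applies. Apprenticeship Credit: $227,800 is at or below the $231,100 threshold, so the full $3,475 applies. total $6,225 + $3,475 = $9,700
Difference: |$4,279 − $9,700| = $5,421.

$5,421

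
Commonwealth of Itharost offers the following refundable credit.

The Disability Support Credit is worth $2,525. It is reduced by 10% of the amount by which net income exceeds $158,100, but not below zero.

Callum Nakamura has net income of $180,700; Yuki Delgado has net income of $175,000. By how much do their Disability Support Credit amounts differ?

$570

Callum ($180,700): Disability Support Credit: 10% of the $22,600 excess over $158,100 is $2,260; credit = $2,525 − $2,260 = $265.
Yuki ($175,000): Disability Support Credit: 10% of the $16,900 excess over $158,100 is $1,690; credit = $2,525 − $1,690 = $835.
Difference: |$265 − $835| = $570.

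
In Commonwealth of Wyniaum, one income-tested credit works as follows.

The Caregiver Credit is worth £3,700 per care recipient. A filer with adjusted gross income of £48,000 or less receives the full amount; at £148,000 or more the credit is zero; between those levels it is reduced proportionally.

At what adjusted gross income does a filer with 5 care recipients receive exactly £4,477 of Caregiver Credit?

Full credit = 5 × £3,700 = £18,500.
£4,477 is 4,477/18,500 of the full £18,500, so 14,023/18,500 of the £100,000 range has been used: income = £48,000 + £100,000 × 14,023/18,500 = £123,800.

£123,800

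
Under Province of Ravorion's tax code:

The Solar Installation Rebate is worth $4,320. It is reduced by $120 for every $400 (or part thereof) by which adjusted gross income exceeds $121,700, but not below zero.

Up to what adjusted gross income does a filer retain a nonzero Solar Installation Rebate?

$135,700

After 35 increments the reduction is 35 × $120 = $4,200, leaving $120; one more increment wipes it out. Increment 35 ends at excess 35 × $400 = $14,000, so the highest qualifying income is $121,700 + $14,000 = $135,700.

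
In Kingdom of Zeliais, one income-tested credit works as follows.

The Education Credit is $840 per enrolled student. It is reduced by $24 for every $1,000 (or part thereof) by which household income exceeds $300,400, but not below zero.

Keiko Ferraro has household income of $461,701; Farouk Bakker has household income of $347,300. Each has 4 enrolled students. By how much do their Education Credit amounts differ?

$2,232

Keiko ($461,701): Education Credit: base = 4 × $840 = $3,360. income exceeds $300,400 by $161,301 → 162 increments × $24 = $3,888 ≥ base, so the credit is $0.
Farouk ($347,300): Education Credit: base = 4 × $840 = $3,360. income exceeds $300,400 by $46,900, which is 47 full-or-partial $1,000 increments; reduction = 47 × $24 = $1,128, leaving $2,232.
Difference: |$0 − $2,232| = $2,232.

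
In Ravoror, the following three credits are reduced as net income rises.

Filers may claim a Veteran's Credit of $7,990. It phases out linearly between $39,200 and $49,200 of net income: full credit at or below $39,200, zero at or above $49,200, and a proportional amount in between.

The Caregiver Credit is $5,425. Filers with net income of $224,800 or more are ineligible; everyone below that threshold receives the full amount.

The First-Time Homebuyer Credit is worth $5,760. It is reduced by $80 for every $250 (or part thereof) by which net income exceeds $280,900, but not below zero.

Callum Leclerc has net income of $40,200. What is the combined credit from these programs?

Veteran's Credit: $40,200 is $1,000 into a $10,000 phase-out range, leaving 9,000/10,000 of the credit: $7,990 × 9,000/10,000 = $7,191.
Caregiver Credit: $40,200 is below the $224,800 cutoff, so the full $5,425 applies.
First-Time Homebuyer Credit: $40,200 is at or below the $280,900 threshold, so the full $5,760 applies.
Total: $7,191 + $5,425 + $5,760 = $18,376.

$18,376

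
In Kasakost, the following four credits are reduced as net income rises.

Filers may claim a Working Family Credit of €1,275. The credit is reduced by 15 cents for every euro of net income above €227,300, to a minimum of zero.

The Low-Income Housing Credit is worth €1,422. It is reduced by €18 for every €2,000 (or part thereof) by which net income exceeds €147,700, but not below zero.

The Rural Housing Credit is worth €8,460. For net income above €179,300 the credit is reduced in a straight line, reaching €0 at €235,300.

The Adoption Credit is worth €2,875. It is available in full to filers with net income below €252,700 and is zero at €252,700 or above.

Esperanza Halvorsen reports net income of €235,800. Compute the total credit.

Working Family Credit: 15% of the €8,500 excess over €227,300 is €1,275 ≥ base, so the credit is €0.
Low-Income Housing Credit: income exceeds €147,700 by €88,100, which is 45 full-or-partial €2,000 increments; reduction = 45 × €18 = €810, leaving €612.
Rural Housing Credit: €235,800 is at or above €235,300, so the credit is €0.
Adoption Credit: €235,800 is below the €252,700 cutoff, so the full €2,875 applies.
Total: €0 + €612 + €0 + €2,875 = €3,487.

€3,487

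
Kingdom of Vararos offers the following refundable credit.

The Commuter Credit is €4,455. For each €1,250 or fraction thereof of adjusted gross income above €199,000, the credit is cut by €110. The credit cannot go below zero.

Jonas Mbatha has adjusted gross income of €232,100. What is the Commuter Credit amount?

Commuter Credit: income exceeds €199,000 by €33,100, which is 27 full-or-partial €1,250 increments; reduction = 27 × €110 = €2,970, leaving €1,485.

€1,485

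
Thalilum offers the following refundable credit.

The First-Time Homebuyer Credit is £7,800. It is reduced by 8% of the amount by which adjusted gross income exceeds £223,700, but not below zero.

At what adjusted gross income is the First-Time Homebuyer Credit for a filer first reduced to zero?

£321,200

The credit falls by 8% of each pound above £223,700, so it reaches zero when the excess is £7,800 / 8% = £97,500: income = £223,700 + £97,500 = £321,200.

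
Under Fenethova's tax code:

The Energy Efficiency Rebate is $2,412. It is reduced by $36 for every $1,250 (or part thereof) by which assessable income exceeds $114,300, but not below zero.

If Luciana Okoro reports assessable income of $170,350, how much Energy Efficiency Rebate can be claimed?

$792

Energy Efficiency Rebate: income exceeds $114,300 by $56,050, which is 45 full-or-partial $1,250 increments; reduction = 45 × $36 = $1,620, leaving $792.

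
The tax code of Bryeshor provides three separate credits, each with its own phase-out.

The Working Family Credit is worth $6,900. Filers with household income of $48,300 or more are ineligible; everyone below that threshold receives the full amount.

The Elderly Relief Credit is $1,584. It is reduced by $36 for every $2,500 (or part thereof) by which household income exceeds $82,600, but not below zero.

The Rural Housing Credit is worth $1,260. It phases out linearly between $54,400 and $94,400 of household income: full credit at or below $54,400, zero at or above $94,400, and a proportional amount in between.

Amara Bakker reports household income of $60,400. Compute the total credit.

Working Family Credit: $60,400 meets or exceeds the $48,300 cutoff, so the credit is $0.
Elderly Relief Credit: $60,400 is at or below the $82,600 threshold, so the full $1,584 applies.
Rural Housing Credit: $60,400 is $6,000 into a $40,000 phase-out range, leaving 34,000/40,000 of the credit: $1,260 × 34,000/40,000 = $1,071.
Total: $0 + $1,584 + $1,071 = $2,655.

$2,655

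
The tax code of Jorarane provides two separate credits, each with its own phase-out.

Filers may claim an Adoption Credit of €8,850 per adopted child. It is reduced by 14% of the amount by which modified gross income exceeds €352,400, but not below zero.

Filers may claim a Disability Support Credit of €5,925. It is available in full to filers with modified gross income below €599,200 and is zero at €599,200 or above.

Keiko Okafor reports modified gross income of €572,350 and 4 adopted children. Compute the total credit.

Adoption Credit: base = 4 × €8,850 = €35,400. 14% of the €219,950 excess over €352,400 is €30,793; credit = €35,400 − €30,793 = €4,607.
Disability Support Credit: €572,350 is below the €599,200 cutoff, so the full €5,925 applies.
Total: €4,607 + €5,925 = €10,532.

€10,532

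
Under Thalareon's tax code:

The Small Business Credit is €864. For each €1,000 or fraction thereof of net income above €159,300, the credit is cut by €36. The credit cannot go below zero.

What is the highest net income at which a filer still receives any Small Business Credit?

After 23 increments the reduction is 23 × €36 = €828, leaving €36; one more increment wipes it out. Increment 23 ends at excess 23 × €1,000 = €23,000, so the highest qualifying income is €159,300 + €23,000 = €182,300.

€182,300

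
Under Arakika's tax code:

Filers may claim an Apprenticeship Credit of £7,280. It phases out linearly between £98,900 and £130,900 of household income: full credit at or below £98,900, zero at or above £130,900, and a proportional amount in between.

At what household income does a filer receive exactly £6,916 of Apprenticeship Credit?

£6,916 is 6,916/7,280 of the full £7,280, so 364/7,280 of the £32,000 range has been used: income = £98,900 + £32,000 × 364/7,280 = £100,500.

£100,500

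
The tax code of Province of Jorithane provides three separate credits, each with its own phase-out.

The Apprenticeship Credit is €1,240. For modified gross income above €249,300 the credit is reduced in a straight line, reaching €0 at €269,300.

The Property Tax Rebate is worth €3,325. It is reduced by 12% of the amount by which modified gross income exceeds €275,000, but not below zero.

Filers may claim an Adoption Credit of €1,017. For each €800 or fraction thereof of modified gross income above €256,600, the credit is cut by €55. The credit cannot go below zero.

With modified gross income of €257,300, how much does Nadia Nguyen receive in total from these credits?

Apprenticeship Credit: €257,300 is €8,000 into a €20,000 phase-out range, leaving 12,000/20,000 of the credit: €1,240 × 12,000/20,000 = €744.
Property Tax Rebate: €257,300 is at or below the €275,000 threshold, so the full €3,325 applies.
Adoption Credit: income exceeds €256,600 by €700, which is 1 full-or-partial €800 increment; reduction = 1 × €55 = €55, leaving €962.
Total: €744 + €3,325 + €962 = €5,031.

€5,031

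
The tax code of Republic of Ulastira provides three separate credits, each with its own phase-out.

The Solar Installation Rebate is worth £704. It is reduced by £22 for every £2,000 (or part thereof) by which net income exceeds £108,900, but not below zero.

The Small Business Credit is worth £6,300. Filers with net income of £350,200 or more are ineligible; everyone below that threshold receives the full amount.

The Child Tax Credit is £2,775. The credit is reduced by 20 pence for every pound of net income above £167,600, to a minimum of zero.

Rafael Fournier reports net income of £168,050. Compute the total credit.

£9,029

Solar Installation Rebate: income exceeds £108,900 by £59,150, which is 30 full-or-partial £2,000 increments; reduction = 30 × £22 = £660, leaving £44.
Small Business Credit: £168,050 is below the £350,200 cutoff, so the full £6,300 applies.
Child Tax Credit: 20% of the £450 excess over £167,600 is £90; credit = £2,775 − £90 = £2,685.
Total: £44 + £6,300 + £2,685 = £9,029.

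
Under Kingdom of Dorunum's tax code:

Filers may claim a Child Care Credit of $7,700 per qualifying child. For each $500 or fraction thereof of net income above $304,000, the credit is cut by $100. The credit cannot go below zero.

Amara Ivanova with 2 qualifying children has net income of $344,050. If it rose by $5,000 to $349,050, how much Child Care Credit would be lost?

At $344,050 — base = 2 × $7,700 = $15,400. income exceeds $304,000 by $40,050, which is 81 full-or-partial $500 increments; reduction = 81 × $100 = $8,100, leaving $7,300.
At $349,050 — base = 2 × $7,700 = $15,400. income exceeds $304,000 by $45,050, which is 91 full-or-partial $500 increments; reduction = 91 × $100 = $9,100, leaving $6,300.
Lost: $7,300 − $6,300 = $1,000.

$1,000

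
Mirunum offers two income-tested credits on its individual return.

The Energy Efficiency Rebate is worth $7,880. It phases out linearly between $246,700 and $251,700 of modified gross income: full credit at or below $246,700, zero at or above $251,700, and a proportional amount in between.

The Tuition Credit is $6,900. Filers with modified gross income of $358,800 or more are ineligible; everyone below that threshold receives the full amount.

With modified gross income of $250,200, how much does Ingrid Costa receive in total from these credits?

$9,264

Energy Efficiency Rebate: $250,200 is $3,500 into a $5,000 phase-out range, leaving 1,500/5,000 of the credit: $7,880 × 1,500/5,000 = $2,364.
Tuition Credit: $250,200 is below the $358,800 cutoff, so the full $6,900 applies.
Total: $2,364 + $6,900 = $9,264.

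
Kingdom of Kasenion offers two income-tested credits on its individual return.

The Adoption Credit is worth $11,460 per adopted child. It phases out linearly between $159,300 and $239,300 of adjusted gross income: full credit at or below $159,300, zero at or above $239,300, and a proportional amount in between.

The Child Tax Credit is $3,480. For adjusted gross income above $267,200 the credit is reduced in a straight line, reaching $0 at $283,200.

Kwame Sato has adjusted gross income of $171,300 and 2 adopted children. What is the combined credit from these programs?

$22,962

Adoption Credit: base = 2 × $11,460 = $22,920. $171,300 is $12,000 into a $80,000 phase-out range, leaving 68,000/80,000 of the credit: $22,920 × 68,000/80,000 = $19,482.
Child Tax Credit: $171,300 is at or below the $267,200 threshold, so the full $3,480 applies.
Total: $19,482 + $3,480 = $22,962.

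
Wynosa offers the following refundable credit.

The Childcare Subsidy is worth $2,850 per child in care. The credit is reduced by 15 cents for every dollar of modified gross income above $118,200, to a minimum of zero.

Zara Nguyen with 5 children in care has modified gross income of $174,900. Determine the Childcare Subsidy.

$5,745

Childcare Subsidy: base = 5 × $2,850 = $14,250. 15% of the $56,700 excess over $118,200 is $8,505; credit = $14,250 − $8,505 = $5,745.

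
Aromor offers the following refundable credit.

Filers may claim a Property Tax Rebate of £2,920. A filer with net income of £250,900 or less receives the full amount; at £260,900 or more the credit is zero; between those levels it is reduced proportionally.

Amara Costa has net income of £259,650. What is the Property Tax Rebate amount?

£365

Property Tax Rebate: £259,650 is £8,750 into a £10,000 phase-out range, leaving 1,250/10,000 of the credit: £2,920 × 1,250/10,000 = £365.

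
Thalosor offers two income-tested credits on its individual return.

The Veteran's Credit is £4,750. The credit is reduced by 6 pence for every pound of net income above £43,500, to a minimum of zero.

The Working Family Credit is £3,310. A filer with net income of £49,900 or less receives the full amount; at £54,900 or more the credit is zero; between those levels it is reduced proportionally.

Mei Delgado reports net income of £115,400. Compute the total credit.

£436

Veteran's Credit: 6% of the £71,900 excess over £43,500 is £4,314; credit = £4,750 − £4,314 = £436.
Working Family Credit: £115,400 is at or above £54,900, so the credit is £0.
Total: £436 + £0 = £436.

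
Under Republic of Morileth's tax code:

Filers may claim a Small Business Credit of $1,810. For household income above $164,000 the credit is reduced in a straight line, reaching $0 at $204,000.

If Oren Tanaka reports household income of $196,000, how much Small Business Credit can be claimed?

$362

Small Business Credit: $196,000 is $32,000 into a $40,000 phase-out range, leaving 8,000/40,000 of the credit: $1,810 × 8,000/40,000 = $362.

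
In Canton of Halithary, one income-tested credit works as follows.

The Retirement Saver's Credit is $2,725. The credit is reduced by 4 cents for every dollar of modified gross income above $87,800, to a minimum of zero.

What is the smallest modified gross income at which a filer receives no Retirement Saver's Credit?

$155,925

The credit falls by 4% of each dollar above $87,800, so it reaches zero when the excess is $2,725 / 4% = $68,125: income = $87,800 + $68,125 = $155,925.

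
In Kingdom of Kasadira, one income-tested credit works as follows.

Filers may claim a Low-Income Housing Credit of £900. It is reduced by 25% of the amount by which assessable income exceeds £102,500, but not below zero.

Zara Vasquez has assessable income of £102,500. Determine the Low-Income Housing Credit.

£900

Low-Income Housing Credit: £102,500 is at or below the £102,500 threshold, so the full £900 applies.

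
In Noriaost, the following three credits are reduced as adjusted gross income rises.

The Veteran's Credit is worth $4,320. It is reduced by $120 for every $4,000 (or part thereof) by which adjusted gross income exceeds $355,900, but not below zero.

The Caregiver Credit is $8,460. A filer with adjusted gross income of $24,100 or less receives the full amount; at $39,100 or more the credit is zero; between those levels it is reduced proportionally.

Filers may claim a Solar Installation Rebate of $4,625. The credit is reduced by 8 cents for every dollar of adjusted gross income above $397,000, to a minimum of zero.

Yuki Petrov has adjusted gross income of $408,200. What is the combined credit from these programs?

Veteran's Credit: income exceeds $355,900 by $52,300, which is 14 full-or-partial $4,000 increments; reduction = 14 × $120 = $1,680, leaving $2,640.
Caregiver Credit: $408,200 is at or above $39,100, so the credit is $0.
Solar Installation Rebate: 8% of the $11,200 excess over $397,000 is $896; credit = $4,625 − $896 = $3,729.
Total: $2,640 + $0 + $3,729 = $6,369.

$6,369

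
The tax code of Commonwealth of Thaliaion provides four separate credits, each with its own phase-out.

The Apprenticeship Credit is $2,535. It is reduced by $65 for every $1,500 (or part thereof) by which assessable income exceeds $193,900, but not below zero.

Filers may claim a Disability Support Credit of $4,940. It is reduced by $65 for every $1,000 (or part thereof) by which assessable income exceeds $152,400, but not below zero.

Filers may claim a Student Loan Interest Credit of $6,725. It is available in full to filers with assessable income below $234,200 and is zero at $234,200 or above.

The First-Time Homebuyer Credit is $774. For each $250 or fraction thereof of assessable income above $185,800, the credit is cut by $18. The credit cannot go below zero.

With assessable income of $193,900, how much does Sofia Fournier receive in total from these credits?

Apprenticeship Credit: $193,900 is at or below the $193,900 threshold, so the full $2,535 applies.
Disability Support Credit: income exceeds $152,400 by $41,500, which is 42 full-or-partial $1,000 increments; reduction = 42 × $65 = $2,730, leaving $2,210.
Student Loan Interest Credit: $193,900 is below the $234,200 cutoff, so the full $6,725 applies.
First-Time Homebuyer Credit: income exceeds $185,800 by $8,100, which is 33 full-or-partial $250 increments; reduction = 33 × $18 = $594, leaving $180.
Total: $2,535 + $2,210 + $6,725 + $180 = $11,650.

$11,650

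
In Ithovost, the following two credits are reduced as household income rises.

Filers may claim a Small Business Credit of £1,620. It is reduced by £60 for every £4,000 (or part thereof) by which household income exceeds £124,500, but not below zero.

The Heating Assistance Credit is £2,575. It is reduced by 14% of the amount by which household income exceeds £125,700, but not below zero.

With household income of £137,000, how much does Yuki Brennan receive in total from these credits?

Small Business Credit: income exceeds £124,500 by £12,500, which is 4 full-or-partial £4,000 increments; reduction = 4 × £60 = £240, leaving £1,380.
Heating Assistance Credit: 14% of the £11,300 excess over £125,700 is £1,582; credit = £2,575 − £1,582 = £993.
Total: £1,380 + £993 = £2,373.

£2,373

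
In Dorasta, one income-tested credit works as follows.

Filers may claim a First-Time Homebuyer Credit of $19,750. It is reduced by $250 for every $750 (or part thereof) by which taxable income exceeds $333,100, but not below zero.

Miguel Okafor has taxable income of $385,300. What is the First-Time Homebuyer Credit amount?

First-Time Homebuyer Credit: income exceeds $333,100 by $52,200, which is 70 full-or-partial $750 increments; reduction = 70 × $250 = $17,500, leaving $2,250.

$2,250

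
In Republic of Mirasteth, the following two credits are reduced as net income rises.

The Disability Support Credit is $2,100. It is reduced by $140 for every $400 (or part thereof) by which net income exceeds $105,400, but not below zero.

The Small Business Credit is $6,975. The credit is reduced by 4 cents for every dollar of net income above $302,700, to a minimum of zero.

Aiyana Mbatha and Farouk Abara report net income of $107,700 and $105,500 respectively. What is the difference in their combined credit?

Aiyana ($107,700): Disability Support Credit: income exceeds $105,400 by $2,300, which is 6 full-or-partial $400 increments; reduction = 6 × $140 = $840, leaving $1,260. Small Business Credit: $107,700 is at or below the $302,700 threshold, so the full $6,975 applies. total $1,260 + $6,975 = $8,235
Farouk ($105,500): Disability Support Credit: income exceeds $105,400 by $100, which is 1 full-or-partial $400 increment; reduction = 1 × $140 = $140, leaving $1,960. Small Business Credit: $105,500 is at or below the $302,700 threshold, so the full $6,975 applies. total $1,960 + $6,975 = $8,935
Difference: |$8,235 − $8,935| = $700.

$700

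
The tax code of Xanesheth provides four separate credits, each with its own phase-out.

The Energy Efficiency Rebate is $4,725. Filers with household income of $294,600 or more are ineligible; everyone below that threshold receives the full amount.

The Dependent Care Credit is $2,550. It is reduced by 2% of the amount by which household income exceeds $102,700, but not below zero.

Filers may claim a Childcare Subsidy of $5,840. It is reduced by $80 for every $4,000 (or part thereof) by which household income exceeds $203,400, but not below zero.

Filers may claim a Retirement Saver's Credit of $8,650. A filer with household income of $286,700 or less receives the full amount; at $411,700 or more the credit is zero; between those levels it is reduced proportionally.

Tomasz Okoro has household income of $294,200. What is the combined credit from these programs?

Energy Efficiency Rebate: $294,200 is below the $294,600 cutoff, so the full $4,725 applies.
Dependent Care Credit: 2% of the $191,500 excess over $102,700 is $3,830 ≥ base, so the credit is $0.
Childcare Subsidy: income exceeds $203,400 by $90,800, which is 23 full-or-partial $4,000 increments; reduction = 23 × $80 = $1,840, leaving $4,000.
Retirement Saver's Credit: $294,200 is $7,500 into a $125,000 phase-out range, leaving 117,500/125,000 of the credit: $8,650 × 117,500/125,000 = $8,131.
Total: $4,725 + $0 + $4,000 + $8,131 = $16,856.

$16,856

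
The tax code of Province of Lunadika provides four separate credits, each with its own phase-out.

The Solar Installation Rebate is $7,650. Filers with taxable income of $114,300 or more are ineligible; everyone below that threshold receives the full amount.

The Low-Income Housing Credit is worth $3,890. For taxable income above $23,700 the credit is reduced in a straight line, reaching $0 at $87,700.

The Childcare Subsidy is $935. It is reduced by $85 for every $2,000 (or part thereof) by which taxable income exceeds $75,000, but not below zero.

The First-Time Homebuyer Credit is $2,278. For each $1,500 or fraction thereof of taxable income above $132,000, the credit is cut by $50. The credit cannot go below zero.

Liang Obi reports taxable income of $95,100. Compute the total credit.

Solar Installation Rebate: $95,100 is below the $114,300 cutoff, so the full $7,650 applies.
Low-Income Housing Credit: $95,100 is at or above $87,700, so the credit is $0.
Childcare Subsidy: income exceeds $75,000 by $20,100 → 11 increments × $85 = $935 ≥ base, so the credit is $0.
First-Time Homebuyer Credit: $95,100 is at or below the $132,000 threshold, so the full $2,278 applies.
Total: $7,650 + $0 + $0 + $2,278 = $9,928.

$9,928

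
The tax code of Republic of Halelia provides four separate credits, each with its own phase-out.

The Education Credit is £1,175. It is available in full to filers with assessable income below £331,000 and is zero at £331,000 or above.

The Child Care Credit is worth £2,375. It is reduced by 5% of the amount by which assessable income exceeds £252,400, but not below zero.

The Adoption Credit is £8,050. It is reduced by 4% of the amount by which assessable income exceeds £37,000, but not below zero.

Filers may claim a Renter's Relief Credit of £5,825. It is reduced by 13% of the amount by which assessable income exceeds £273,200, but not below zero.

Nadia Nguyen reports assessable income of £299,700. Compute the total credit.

Education Credit: £299,700 is below the £331,000 cutoff, so the full £1,175 applies.
Child Care Credit: 5% of the £47,300 excess over £252,400 is £2,365; credit = £2,375 − £2,365 = £10.
Adoption Credit: 4% of the £262,700 excess over £37,000 is £10,508 ≥ base, so the credit is £0.
Renter's Relief Credit: 13% of the £26,500 excess over £273,200 is £3,445; credit = £5,825 − £3,445 = £2,380.
Total: £1,175 + £10 + £0 + £2,380 = £3,565.

£3,565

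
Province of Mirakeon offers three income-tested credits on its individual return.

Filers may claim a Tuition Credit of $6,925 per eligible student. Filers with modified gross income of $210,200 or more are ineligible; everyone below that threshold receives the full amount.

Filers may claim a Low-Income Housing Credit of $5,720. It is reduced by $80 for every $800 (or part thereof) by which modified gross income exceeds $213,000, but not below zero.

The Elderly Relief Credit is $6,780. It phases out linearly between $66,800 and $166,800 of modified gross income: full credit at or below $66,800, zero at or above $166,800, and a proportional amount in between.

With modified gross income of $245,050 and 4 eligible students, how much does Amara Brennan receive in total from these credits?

Tuition Credit: base = 4 × $6,925 = $27,700. $245,050 meets or exceeds the $210,200 cutoff, so the credit is $0.
Low-Income Housing Credit: income exceeds $213,000 by $32,050, which is 41 full-or-partial $800 increments; reduction = 41 × $80 = $3,280, leaving $2,440.
Elderly Relief Credit: $245,050 is at or above $166,800, so the credit is $0.
Total: $0 + $2,440 + $0 = $2,440.

$2,440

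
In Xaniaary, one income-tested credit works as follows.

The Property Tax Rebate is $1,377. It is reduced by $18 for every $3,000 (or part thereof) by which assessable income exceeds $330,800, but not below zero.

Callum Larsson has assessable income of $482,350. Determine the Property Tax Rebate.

$459

Property Tax Rebate: income exceeds $330,800 by $151,550, which is 51 full-or-partial $3,000 increments; reduction = 51 × $18 = $918, leaving $459.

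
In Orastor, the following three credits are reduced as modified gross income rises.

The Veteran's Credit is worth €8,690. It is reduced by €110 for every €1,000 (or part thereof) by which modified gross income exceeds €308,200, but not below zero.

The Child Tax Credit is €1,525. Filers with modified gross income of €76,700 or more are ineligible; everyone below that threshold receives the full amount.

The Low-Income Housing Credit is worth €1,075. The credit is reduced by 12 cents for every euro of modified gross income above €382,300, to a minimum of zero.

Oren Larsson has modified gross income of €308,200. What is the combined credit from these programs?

Veteran's Credit: €308,200 is at or below the €308,200 threshold, so the full €8,690 applies.
Child Tax Credit: €308,200 meets or exceeds the €76,700 cutoff, so the credit is €0.
Low-Income Housing Credit: €308,200 is at or below the €382,300 threshold, so the full €1,075 applies.
Total: €8,690 + €0 + €1,075 = €9,765.

€9,765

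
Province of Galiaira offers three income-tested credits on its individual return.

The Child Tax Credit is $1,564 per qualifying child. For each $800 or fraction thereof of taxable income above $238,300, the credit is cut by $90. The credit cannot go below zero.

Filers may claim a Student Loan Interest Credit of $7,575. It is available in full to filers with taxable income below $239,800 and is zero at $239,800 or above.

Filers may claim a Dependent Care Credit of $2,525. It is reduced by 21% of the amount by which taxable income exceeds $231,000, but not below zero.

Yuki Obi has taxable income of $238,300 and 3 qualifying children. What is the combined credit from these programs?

$13,259

Child Tax Credit: base = 3 × $1,564 = $4,692. $238,300 is at or below the $238,300 threshold, so the full $4,692 applies.
Student Loan Interest Credit: $238,300 is below the $239,800 cutoff, so the full $7,575 applies.
Dependent Care Credit: 21% of the $7,300 excess over $231,000 is $1,533; credit = $2,525 − $1,533 = $992.
Total: $4,692 + $7,575 + $992 = $13,259.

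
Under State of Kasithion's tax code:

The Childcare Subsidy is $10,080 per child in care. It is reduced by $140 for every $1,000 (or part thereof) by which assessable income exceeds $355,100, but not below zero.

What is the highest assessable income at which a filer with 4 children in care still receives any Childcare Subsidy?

$642,100

Full credit = 4 × $10,080 = $40,320.
After 287 increments the reduction is 287 × $140 = $40,180, leaving $140; one more increment wipes it out. Increment 287 ends at excess 287 × $1,000 = $287,000, so the highest qualifying income is $355,100 + $287,000 = $642,100.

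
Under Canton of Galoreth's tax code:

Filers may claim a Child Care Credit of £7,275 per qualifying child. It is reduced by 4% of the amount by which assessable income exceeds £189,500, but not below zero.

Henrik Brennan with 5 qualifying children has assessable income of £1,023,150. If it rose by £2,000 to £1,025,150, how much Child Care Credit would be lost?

£80

At £1,023,150 — base = 5 × £7,275 = £36,375. 4% of the £833,650 excess over £189,500 is £33,346; credit = £36,375 − £33,346 = £3,029.
At £1,025,150 — base = 5 × £7,275 = £36,375. 4% of the £835,650 excess over £189,500 is £33,426; credit = £36,375 − £33,426 = £2,949.
Lost: £3,029 − £2,949 = £80.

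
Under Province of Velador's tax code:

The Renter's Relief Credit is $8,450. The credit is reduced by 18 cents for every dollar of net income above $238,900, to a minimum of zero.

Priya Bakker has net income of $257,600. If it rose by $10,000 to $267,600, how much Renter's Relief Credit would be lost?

At $257,600 — 18% of the $18,700 excess over $238,900 is $3,366; credit = $8,450 − $3,366 = $5,084.
At $267,600 — 18% of the $28,700 excess over $238,900 is $5,166; credit = $8,450 − $5,166 = $3,284.
Lost: $5,084 − $3,284 = $1,800.

$1,800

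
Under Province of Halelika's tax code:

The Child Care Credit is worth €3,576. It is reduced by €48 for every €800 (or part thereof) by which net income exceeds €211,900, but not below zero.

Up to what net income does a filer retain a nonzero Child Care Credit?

€271,100

After 74 increments the reduction is 74 × €48 = €3,552, leaving €24; one more increment wipes it out. Increment 74 ends at excess 74 × €800 = €59,200, so the highest qualifying income is €211,900 + €59,200 = €271,100.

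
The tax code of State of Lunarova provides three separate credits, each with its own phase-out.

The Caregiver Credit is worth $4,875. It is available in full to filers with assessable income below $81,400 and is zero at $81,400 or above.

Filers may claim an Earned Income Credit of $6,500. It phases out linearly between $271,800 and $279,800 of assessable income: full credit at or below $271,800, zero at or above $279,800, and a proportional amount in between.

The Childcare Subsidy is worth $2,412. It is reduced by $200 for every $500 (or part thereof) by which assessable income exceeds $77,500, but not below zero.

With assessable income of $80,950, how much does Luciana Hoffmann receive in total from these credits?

$12,387

Caregiver Credit: $80,950 is below the $81,400 cutoff, so the full $4,875 applies.
Earned Income Credit: $80,950 is at or below the $271,800 threshold, so the full $6,500 applies.
Childcare Subsidy: income exceeds $77,500 by $3,450, which is 7 full-or-partial $500 increments; reduction = 7 × $200 = $1,400, leaving $1,012.
Total: $4,875 + $6,500 + $1,012 = $12,387.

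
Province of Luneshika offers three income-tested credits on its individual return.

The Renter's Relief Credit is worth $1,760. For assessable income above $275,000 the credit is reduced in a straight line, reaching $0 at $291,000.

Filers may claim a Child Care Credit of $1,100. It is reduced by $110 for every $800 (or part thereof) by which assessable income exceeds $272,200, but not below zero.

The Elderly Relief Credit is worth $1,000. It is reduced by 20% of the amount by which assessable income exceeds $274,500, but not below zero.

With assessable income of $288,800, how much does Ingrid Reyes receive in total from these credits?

Renter's Relief Credit: $288,800 is $13,800 into a $16,000 phase-out range, leaving 2,200/16,000 of the credit: $1,760 × 2,200/16,000 = $242.
Child Care Credit: income exceeds $272,200 by $16,600 → 21 increments × $110 = $2,310 ≥ base, so the credit is $0.
Elderly Relief Credit: 20% of the $14,300 excess over $274,500 is $2,860 ≥ base, so the credit is $0.
Total: $242 + $0 + $0 = $242.

$242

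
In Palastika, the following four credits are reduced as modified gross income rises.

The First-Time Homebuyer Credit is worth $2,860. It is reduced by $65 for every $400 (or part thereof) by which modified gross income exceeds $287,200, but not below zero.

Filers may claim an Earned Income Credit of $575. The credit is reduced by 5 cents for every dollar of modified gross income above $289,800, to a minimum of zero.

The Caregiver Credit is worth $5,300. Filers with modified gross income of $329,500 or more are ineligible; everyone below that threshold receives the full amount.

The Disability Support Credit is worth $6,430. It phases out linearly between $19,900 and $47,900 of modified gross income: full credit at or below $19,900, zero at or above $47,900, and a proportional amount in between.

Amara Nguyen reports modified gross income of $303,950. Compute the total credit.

$5,430

First-Time Homebuyer Credit: income exceeds $287,200 by $16,750, which is 42 full-or-partial $400 increments; reduction = 42 × $65 = $2,730, leaving $130.
Earned Income Credit: 5% of the $14,150 excess over $289,800 is $707.50 ≥ base, so the credit is $0.
Caregiver Credit: $303,950 is below the $329,500 cutoff, so the full $5,300 applies.
Disability Support Credit: $303,950 is at or above $47,900, so the credit is $0.
Total: $130 + $0 + $5,300 + $0 = $5,430.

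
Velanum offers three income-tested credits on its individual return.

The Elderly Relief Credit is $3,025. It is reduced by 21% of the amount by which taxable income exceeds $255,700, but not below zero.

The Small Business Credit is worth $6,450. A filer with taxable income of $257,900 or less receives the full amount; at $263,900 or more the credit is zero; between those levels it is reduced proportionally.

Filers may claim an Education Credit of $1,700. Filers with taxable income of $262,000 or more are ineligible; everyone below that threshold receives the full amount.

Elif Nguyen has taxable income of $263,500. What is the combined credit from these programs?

$1,817

Elderly Relief Credit: 21% of the $7,800 excess over $255,700 is $1,638; credit = $3,025 − $1,638 = $1,387.
Small Business Credit: $263,500 is $5,600 into a $6,000 phase-out range, leaving 400/6,000 of the credit: $6,450 × 400/6,000 = $430.
Education Credit: $263,500 meets or exceeds the $262,000 cutoff, so the credit is $0.
Total: $1,387 + $430 + $0 = $1,817.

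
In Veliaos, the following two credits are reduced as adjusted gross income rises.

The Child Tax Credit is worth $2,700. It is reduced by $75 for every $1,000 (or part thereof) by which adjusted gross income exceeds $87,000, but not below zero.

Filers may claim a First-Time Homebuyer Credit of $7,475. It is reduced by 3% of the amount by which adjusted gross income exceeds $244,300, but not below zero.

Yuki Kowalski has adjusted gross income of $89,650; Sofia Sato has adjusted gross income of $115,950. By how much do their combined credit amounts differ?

Yuki ($89,650): Child Tax Credit: income exceeds $87,000 by $2,650, which is 3 full-or-partial $1,000 increments; reduction = 3 × $75 = $225, leaving $2,475. First-Time Homebuyer Credit: $89,650 is at or below the $244,300 threshold, so the full $7,475 applies. total $2,475 + $7,475 = $9,950
Sofia ($115,950): Child Tax Credit: income exceeds $87,000 by $28,950, which is 29 full-or-partial $1,000 increments; reduction = 29 × $75 = $2,175, leaving $525. First-Time Homebuyer Credit: $115,950 is at or below the $244,300 threshold, so the full $7,475 applies. total $525 + $7,475 = $8,000
Difference: |$9,950 − $8,000| = $1,950.

$1,950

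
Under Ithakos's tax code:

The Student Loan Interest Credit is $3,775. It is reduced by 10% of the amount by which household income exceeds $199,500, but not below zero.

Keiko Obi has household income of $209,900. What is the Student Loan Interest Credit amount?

Student Loan Interest Credit: 10% of the $10,400 excess over $199,500 is $1,040; credit = $3,775 − $1,040 = $2,735.

$2,735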